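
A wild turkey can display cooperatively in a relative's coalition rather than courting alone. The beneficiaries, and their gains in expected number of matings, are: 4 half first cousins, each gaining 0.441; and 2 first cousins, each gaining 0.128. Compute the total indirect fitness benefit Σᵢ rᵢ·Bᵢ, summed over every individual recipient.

0.14225

r to a half first cousin = 0.0625 (half first cousins share one grandparent — one path of length 4: r = (1/2)^4 = 1/16).
r to a first cousin = 1/8 (first cousins share one grandparent pair — two paths of length 4: r = 2·(1/2)^4 = 1/8).
Summing one r·B term per recipient: 4·0.0625·0.441 + 2·0.125·0.128 = 0.14225.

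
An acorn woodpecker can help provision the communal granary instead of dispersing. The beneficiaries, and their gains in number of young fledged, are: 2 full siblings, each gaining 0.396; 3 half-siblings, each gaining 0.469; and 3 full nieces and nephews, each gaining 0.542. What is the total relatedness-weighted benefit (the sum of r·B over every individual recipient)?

1.15425

r to a full sibling = 0.5 (full sibs share both parents — two paths of length 2: r = 2·(1/2)^2 = 1/2).
r to a half-sibling = 0.25 (half-sibs share one parent — one path of length 2: r = (1/2)^2 = 1/4).
r to a full niece or nephew = 0.25 (full aunt/uncle↔niece/nephew: two paths of length 3 through the shared grandparent pair: r = 2·(1/2)^3 = 1/4).
Summing one r·B term per recipient: 2·0.5·0.396 + 3·0.25·0.469 + 3·0.25·0.542 = 1.15425.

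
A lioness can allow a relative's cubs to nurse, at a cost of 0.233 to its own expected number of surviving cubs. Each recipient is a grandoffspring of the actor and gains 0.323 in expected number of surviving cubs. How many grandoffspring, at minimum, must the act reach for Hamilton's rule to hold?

r to a grandoffspring = 0.25 (two parent–offspring links: r = (1/2)^2 = 1/4).
Hamilton's rule: n·r·B > C  ⇒  n > C/(r·B) = 0.233/(0.25·0.323) = 2.885.
The smallest integer exceeding 2.885 is 3.

3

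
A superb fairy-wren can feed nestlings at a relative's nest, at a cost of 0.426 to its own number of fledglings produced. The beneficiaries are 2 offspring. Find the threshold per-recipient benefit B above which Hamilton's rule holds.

0.426

r to an offspring = 1/2 (one parent–offspring link: r = (1/2)^1 = 1/2).
Hamilton's rule with n recipients of equal r: n·r·B > C, so B > C/(n·r) = 0.426/(2·0.5) = 0.426.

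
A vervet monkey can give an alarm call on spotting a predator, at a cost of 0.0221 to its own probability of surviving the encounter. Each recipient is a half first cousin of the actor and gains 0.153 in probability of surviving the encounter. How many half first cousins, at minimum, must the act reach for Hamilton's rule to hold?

r to a half first cousin = 1/16 (half first cousins share one grandparent — one path of length 4: r = (1/2)^4 = 1/16).
Hamilton's rule: n·r·B > C  ⇒  n > C/(r·B) = 0.0221/(0.0625·0.153) = 2.311.
The smallest integer exceeding 2.311 is 3.

3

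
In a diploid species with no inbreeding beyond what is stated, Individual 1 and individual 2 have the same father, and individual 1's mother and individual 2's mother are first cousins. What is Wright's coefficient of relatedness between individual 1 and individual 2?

0.28125

With two independent routes of shared ancestry, r is the sum of the two contributions.
Individual 1 and individual 2 are related in two ways: half-sibs through their shared father (r = 1/4) and second cousins through their mothers (r = 1/32).
r = 1/4 + 1/32 = 0.28125.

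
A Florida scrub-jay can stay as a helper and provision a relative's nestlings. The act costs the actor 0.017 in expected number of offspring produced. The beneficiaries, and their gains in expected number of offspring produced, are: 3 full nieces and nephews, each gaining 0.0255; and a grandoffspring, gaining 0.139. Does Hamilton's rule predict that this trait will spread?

Hamilton's rule: the trait is favored when the sum of r·B over every recipient exceeds the actor's cost C.
r to a full niece or nephew = 1/4 (full aunt/uncle↔niece/nephew: two paths of length 3 through the shared grandparent pair: r = 2·(1/2)^3 = 1/4).
r to a grandoffspring = 0.25 (two parent–offspring links: r = (1/2)^2 = 1/4).
Summing one r·B term per recipient: 3·0.25·0.0255 + 1·0.25·0.139 = 0.053875.
0.053875 > 0.017: the indirect benefit exceeds the cost.

Yes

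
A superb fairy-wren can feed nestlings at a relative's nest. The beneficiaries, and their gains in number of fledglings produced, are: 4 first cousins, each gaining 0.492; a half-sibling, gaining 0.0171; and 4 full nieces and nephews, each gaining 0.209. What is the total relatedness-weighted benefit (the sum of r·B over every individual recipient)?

r to a first cousin = 1/8 (first cousins share one grandparent pair — two paths of length 4: r = 2·(1/2)^4 = 1/8).
r to a half-sibling = 1/4 (half-sibs share one parent — one path of length 2: r = (1/2)^2 = 1/4).
r to a full niece or nephew = 1/4 (full aunt/uncle↔niece/nephew: two paths of length 3 through the shared grandparent pair: r = 2·(1/2)^3 = 1/4).
Summing one r·B term per recipient: 4·0.125·0.492 + 1·0.25·0.0171 + 4·0.25·0.209 = 0.459275.

0.459275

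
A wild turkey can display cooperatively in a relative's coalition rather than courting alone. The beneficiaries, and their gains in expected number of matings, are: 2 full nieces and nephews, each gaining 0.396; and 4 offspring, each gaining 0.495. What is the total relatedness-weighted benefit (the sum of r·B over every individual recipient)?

1.188

r to a full niece or nephew = 0.25 (full aunt/uncle↔niece/nephew: two paths of length 3 through the shared grandparent pair: r = 2·(1/2)^3 = 1/4).
r to an offspring = 1/2 (one parent–offspring link: r = (1/2)^1 = 1/2).
Summing one r·B term per recipient: 2·0.25·0.396 + 4·0.5·0.495 = 1.188.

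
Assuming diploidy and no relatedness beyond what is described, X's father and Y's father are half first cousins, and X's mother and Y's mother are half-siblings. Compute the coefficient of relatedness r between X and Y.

Wright's path rule: contributions from independent ancestry routes add.
X and Y are related in two ways: half second cousins through their fathers (r = 1/64) and half first cousins through their mothers (r = 1/16).
r = 1/64 + 1/16 = 0.078125.

0.078125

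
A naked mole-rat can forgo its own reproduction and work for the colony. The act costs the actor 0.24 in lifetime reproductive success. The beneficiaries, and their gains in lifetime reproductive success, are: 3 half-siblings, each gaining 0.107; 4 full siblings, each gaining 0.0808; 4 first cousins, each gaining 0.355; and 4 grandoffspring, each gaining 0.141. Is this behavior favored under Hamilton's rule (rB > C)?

Yes

Hamilton's rule: the trait is favored when the sum of r·B over every recipient exceeds the actor's cost C.
r to a half-sibling = 1/4 (half-sibs share one parent — one path of length 2: r = (1/2)^2 = 1/4).
r to a full sibling = 0.5 (full sibs share both parents — two paths of length 2: r = 2·(1/2)^2 = 1/2).
r to a first cousin = 1/8 (first cousins share one grandparent pair — two paths of length 4: r = 2·(1/2)^4 = 1/8).
r to a grandoffspring = 1/4 (two parent–offspring links: r = (1/2)^2 = 1/4).
Summing one r·B term per recipient: 3·0.25·0.107 + 4·0.5·0.0808 + 4·0.125·0.355 + 4·0.25·0.141 = 0.56035.
0.56035 > 0.24: the indirect benefit exceeds the cost.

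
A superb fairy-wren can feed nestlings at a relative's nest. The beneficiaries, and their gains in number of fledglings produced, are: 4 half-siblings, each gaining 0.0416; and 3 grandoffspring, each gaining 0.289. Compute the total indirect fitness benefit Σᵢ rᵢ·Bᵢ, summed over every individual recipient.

r to a half-sibling = 1/4 (half-sibs share one parent — one path of length 2: r = (1/2)^2 = 1/4).
r to a grandoffspring = 0.25 (two parent–offspring links: r = (1/2)^2 = 1/4).
Summing one r·B term per recipient: 4·0.25·0.0416 + 3·0.25·0.289 = 0.25835.

0.25835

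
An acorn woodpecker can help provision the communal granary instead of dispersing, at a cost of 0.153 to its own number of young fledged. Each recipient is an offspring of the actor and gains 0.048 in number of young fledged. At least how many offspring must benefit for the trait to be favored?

r to an offspring = 1/2 (one parent–offspring link: r = (1/2)^1 = 1/2).
Hamilton's rule: n·r·B > C  ⇒  n > C/(r·B) = 0.153/(0.5·0.048) = 6.375.
The smallest integer exceeding 6.375 is 7.

7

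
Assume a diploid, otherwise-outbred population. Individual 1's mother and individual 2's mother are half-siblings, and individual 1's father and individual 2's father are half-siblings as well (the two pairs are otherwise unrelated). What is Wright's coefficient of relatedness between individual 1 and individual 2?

Relatedness sums over independent paths through distinct common ancestors.
Individual 1 and individual 2 are related in two ways: half first cousins through their mothers (r = 1/16) and half first cousins through their fathers (r = 1/16).
r = 1/16 + 1/16 = 1/8 = 0.125.

0.125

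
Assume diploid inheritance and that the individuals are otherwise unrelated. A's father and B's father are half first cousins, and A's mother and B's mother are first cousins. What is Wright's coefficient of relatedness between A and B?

With two independent routes of shared ancestry, r is the sum of the two contributions.
A and B are related in two ways: half second cousins through their fathers (r = 1/64) and second cousins through their mothers (r = 1/32).
r = 1/64 + 1/32 = 3/64 = 0.046875.

0.046875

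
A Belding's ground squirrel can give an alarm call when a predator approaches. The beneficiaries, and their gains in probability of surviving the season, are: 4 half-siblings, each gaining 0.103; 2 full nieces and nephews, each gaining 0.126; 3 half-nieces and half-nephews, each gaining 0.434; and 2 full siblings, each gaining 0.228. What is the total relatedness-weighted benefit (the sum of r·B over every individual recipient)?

r to a half-sibling = 1/4 (half-sibs share one parent — one path of length 2: r = (1/2)^2 = 1/4).
r to a full niece or nephew = 1/4 (full aunt/uncle↔niece/nephew: two paths of length 3 through the shared grandparent pair: r = 2·(1/2)^3 = 1/4).
r to a half-niece or half-nephew = 1/8 (half-aunt/uncle↔niece/nephew: one path of length 3: r = (1/2)^3 = 1/8).
r to a full sibling = 1/2 (full sibs share both parents — two paths of length 2: r = 2·(1/2)^2 = 1/2).
Summing one r·B term per recipient: 4·0.25·0.103 + 2·0.25·0.126 + 3·0.125·0.434 + 2·0.5·0.228 = 0.55675.

0.55675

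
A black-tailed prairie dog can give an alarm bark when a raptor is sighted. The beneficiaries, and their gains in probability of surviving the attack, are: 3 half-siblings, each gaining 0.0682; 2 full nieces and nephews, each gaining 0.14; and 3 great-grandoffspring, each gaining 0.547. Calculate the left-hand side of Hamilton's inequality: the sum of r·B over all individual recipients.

r to a half-sibling = 1/4 (half-sibs share one parent — one path of length 2: r = (1/2)^2 = 1/4).
r to a full niece or nephew = 0.25 (full aunt/uncle↔niece/nephew: two paths of length 3 through the shared grandparent pair: r = 2·(1/2)^3 = 1/4).
r to a great-grandoffspring = 1/8 (three parent–offspring links: r = (1/2)^3 = 1/8).
Summing one r·B term per recipient: 3·0.25·0.0682 + 2·0.25·0.14 + 3·0.125·0.547 = 0.326275.

0.326275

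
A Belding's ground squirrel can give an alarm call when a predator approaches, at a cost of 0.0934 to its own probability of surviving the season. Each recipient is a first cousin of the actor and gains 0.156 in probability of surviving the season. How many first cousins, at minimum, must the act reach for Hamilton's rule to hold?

5

r to a first cousin = 1/8 (first cousins share one grandparent pair — two paths of length 4: r = 2·(1/2)^4 = 1/8).
Hamilton's rule: n·r·B > C  ⇒  n > C/(r·B) = 0.0934/(0.125·0.156) = 4.79.
The smallest integer exceeding 4.79 is 5.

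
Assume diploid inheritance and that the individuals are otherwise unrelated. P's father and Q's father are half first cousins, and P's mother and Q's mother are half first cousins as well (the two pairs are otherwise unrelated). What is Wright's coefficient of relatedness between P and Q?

0.03125

Relatedness sums over independent paths through distinct common ancestors.
P and Q are related in two ways: half second cousins through their fathers (r = 1/64) and half second cousins through their mothers (r = 1/64).
r = 1/64 + 1/64 = 0.03125.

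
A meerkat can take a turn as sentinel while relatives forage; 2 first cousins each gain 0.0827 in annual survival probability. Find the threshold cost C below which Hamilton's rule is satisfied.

r to a first cousin = 0.125 (first cousins share one grandparent pair — two paths of length 4: r = 2·(1/2)^4 = 1/8).
Hamilton's rule: n·r·B > C, so the trait is favored while C < n·r·B = 2·0.125·0.0827 = 0.020675.

0.020675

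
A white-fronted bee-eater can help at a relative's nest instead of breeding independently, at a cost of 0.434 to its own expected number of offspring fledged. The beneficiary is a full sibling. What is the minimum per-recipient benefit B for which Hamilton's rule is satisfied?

0.868

r to a full sibling = 1/2 (full sibs share both parents — two paths of length 2: r = 2·(1/2)^2 = 1/2).
Hamilton's rule with n recipients of equal r: n·r·B > C, so B > C/(n·r) = 0.434/(1·0.5) = 0.868.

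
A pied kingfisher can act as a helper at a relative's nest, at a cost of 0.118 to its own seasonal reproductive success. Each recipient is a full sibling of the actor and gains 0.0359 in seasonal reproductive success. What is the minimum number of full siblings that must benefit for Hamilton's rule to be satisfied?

r to a full sibling = 0.5 (full sibs share both parents — two paths of length 2: r = 2·(1/2)^2 = 1/2).
Hamilton's rule: n·r·B > C  ⇒  n > C/(r·B) = 0.118/(0.5·0.0359) = 6.574.
The smallest integer exceeding 6.574 is 7.

7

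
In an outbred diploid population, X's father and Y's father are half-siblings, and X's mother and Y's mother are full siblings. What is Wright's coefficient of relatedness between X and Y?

0.1875

Independent pedigree routes through distinct common ancestors add.
X and Y are related in two ways: half first cousins through their fathers (r = 1/16) and first cousins through their mothers (r = 1/8).
r = 1/16 + 1/8 = 3/16 = 0.1875.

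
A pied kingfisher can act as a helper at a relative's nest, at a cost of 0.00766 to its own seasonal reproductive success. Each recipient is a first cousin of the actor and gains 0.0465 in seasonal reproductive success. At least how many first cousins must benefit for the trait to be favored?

2

r to a first cousin = 1/8 (first cousins share one grandparent pair — two paths of length 4: r = 2·(1/2)^4 = 1/8).
Hamilton's rule: n·r·B > C  ⇒  n > C/(r·B) = 0.00766/(0.125·0.0465) = 1.318.
The smallest integer exceeding 1.318 is 2.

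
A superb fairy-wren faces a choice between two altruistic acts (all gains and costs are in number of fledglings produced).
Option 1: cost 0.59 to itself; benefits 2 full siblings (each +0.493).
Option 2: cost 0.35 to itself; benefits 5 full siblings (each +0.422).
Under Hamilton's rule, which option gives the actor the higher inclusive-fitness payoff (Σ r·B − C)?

Option 2

Option 1: r to a full sibling = 0.5.
Option 1: Σ r·B − C = (2·0.5·0.493) − 0.59 = -0.097.
Option 2: r to a full sibling = 0.5.
Option 2: Σ r·B − C = (5·0.5·0.422) − 0.35 = 0.705.
Option 2 has the higher net inclusive-fitness payoff.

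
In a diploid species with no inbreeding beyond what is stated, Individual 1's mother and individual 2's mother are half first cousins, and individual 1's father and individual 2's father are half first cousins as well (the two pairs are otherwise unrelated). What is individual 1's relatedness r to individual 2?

0.03125

Relatedness sums over independent paths through distinct common ancestors.
Individual 1 and individual 2 are related in two ways: half second cousins through their mothers (r = 1/64) and half second cousins through their fathers (r = 1/64).
r = 1/64 + 1/64 = 1/32 = 0.03125.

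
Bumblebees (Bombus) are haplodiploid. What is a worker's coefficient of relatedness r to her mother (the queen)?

One meiotic link between diploid queen and diploid daughter: r = 1/2.

0.5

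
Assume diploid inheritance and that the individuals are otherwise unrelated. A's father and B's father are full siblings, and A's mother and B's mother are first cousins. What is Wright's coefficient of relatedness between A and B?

Independent pedigree routes through distinct common ancestors add.
A and B are related in two ways: first cousins through their fathers (r = 1/8) and second cousins through their mothers (r = 1/32).
r = 1/8 + 1/32 = 5/32 = 0.15625.

0.15625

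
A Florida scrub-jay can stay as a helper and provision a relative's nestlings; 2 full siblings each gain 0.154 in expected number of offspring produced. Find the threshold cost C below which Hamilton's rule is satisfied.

r to a full sibling = 1/2 (full sibs share both parents — two paths of length 2: r = 2·(1/2)^2 = 1/2).
Hamilton's rule: n·r·B > C, so the trait is favored while C < n·r·B = 2·0.5·0.154 = 0.154.

0.154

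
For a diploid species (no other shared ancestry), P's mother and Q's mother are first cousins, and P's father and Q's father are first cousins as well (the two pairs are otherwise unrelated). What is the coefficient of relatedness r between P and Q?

Independent pedigree routes through distinct common ancestors add.
P and Q are related in two ways: second cousins through their mothers (r = 1/32) and second cousins through their fathers (r = 1/32).
r = 1/32 + 1/32 = 0.0625.

0.0625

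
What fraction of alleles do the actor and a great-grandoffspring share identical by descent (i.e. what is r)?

0.125

Each parent–offspring link contributes a factor of 1/2, and independent paths through distinct common ancestors add.
Three parent–offspring links: r = (1/2)^3 = 1/8.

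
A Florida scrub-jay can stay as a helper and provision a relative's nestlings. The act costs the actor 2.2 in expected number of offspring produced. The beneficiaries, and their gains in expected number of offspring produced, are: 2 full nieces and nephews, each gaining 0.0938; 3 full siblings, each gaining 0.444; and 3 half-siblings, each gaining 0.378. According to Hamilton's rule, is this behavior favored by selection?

Hamilton's rule: the trait is favored when the sum of r·B over every recipient exceeds the actor's cost C.
r to a full niece or nephew = 0.25 (full aunt/uncle↔niece/nephew: two paths of length 3 through the shared grandparent pair: r = 2·(1/2)^3 = 1/4).
r to a full sibling = 0.5 (full sibs share both parents — two paths of length 2: r = 2·(1/2)^2 = 1/2).
r to a half-sibling = 0.25 (half-sibs share one parent — one path of length 2: r = (1/2)^2 = 1/4).
Summing one r·B term per recipient: 2·0.25·0.0938 + 3·0.5·0.444 + 3·0.25·0.378 = 0.9964.
0.9964 < 2.2: the indirect benefit is less than the cost.

No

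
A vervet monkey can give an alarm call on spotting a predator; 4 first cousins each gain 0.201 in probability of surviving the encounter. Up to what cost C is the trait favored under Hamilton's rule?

0.1005

r to a first cousin = 0.125 (first cousins share one grandparent pair — two paths of length 4: r = 2·(1/2)^4 = 1/8).
Hamilton's rule: n·r·B > C, so the trait is favored while C < n·r·B = 4·0.125·0.201 = 0.1005.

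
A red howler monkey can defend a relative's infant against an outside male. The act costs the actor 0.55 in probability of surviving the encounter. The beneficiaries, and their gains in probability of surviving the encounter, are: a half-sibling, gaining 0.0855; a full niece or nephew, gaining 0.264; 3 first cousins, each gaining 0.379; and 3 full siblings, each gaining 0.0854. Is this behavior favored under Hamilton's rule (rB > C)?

Hamilton's rule: the trait is favored when the sum of r·B over every recipient exceeds the actor's cost C.
r to a half-sibling = 1/4 (half-sibs share one parent — one path of length 2: r = (1/2)^2 = 1/4).
r to a full niece or nephew = 1/4 (full aunt/uncle↔niece/nephew: two paths of length 3 through the shared grandparent pair: r = 2·(1/2)^3 = 1/4).
r to a first cousin = 0.125 (first cousins share one grandparent pair — two paths of length 4: r = 2·(1/2)^4 = 1/8).
r to a full sibling = 0.5 (full sibs share both parents — two paths of length 2: r = 2·(1/2)^2 = 1/2).
Summing one r·B term per recipient: 1·0.25·0.0855 + 1·0.25·0.264 + 3·0.125·0.379 + 3·0.5·0.0854 = 0.3576.
0.3576 < 0.55: the indirect benefit is less than the cost.

No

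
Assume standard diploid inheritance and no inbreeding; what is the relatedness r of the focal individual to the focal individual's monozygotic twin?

Each parent–offspring link contributes a factor of 1/2, and independent paths through distinct common ancestors add.
Monozygotic twins share every allele identical by descent: r = 1.

1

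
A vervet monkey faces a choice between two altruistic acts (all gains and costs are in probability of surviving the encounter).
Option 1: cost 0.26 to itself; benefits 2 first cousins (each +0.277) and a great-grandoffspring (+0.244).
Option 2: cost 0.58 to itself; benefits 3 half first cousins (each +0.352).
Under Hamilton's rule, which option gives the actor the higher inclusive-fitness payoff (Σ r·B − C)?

Option 1: r to a first cousin = 0.125.
Option 1: r to a great-grandoffspring = 0.125.
Option 1: Σ r·B − C = (2·0.125·0.277 + 1·0.125·0.244) − 0.26 = -0.16025.
Option 2: r to a half first cousin = 0.0625.
Option 2: Σ r·B − C = (3·0.0625·0.352) − 0.58 = -0.514.
Option 1 has the higher net inclusive-fitness payoff.

Option 1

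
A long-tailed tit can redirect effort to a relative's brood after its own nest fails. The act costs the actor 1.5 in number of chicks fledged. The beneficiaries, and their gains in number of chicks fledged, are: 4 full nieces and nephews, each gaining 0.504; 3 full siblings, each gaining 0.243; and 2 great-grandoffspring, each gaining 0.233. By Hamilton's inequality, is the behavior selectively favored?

Hamilton's rule: the trait is favored when the sum of r·B over every recipient exceeds the actor's cost C.
r to a full niece or nephew = 0.25 (full aunt/uncle↔niece/nephew: two paths of length 3 through the shared grandparent pair: r = 2·(1/2)^3 = 1/4).
r to a full sibling = 1/2 (full sibs share both parents — two paths of length 2: r = 2·(1/2)^2 = 1/2).
r to a great-grandoffspring = 1/8 (three parent–offspring links: r = (1/2)^3 = 1/8).
Summing one r·B term per recipient: 4·0.25·0.504 + 3·0.5·0.243 + 2·0.125·0.233 = 0.92675.
0.92675 < 1.5: the indirect benefit is less than the cost.

No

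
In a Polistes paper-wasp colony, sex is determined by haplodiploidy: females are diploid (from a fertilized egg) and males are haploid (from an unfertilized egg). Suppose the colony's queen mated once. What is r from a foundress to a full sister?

Haplodiploid full sisters inherit their father's entire haploid genome identically (contributing 1/2) and on average half of their mother's contribution (1/2 · 1/2 = 1/4); r = 1/2 + 1/4 = 3/4.

0.75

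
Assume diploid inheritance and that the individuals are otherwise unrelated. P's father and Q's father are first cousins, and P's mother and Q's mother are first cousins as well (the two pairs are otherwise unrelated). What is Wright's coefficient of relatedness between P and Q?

0.0625

Wright's path rule: contributions from independent ancestry routes add.
P and Q are related in two ways: second cousins through their fathers (r = 1/32) and second cousins through their mothers (r = 1/32).
r = 1/32 + 1/32 = 0.0625.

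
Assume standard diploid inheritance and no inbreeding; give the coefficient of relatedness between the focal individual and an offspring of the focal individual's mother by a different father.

0.25

Each parent–offspring link contributes a factor of 1/2, and independent paths through distinct common ancestors add.
Half-sibs share one parent — one path of length 2: r = (1/2)^2 = 1/4.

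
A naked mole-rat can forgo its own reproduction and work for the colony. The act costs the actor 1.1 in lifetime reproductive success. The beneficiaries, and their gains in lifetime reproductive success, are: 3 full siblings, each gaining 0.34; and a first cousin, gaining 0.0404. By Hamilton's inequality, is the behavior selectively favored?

No

Hamilton's rule: the trait is favored when the sum of r·B over every recipient exceeds the actor's cost C.
r to a full sibling = 0.5 (full sibs share both parents — two paths of length 2: r = 2·(1/2)^2 = 1/2).
r to a first cousin = 0.125 (first cousins share one grandparent pair — two paths of length 4: r = 2·(1/2)^4 = 1/8).
Summing one r·B term per recipient: 3·0.5·0.34 + 1·0.125·0.0404 = 0.51505.
0.51505 < 1.1: the indirect benefit is less than the cost.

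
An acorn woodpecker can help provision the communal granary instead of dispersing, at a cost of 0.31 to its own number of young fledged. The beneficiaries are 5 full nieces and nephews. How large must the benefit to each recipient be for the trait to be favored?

r to a full niece or nephew = 1/4 (full aunt/uncle↔niece/nephew: two paths of length 3 through the shared grandparent pair: r = 2·(1/2)^3 = 1/4).
Hamilton's rule with n recipients of equal r: n·r·B > C, so B > C/(n·r) = 0.31/(5·0.25) = 0.248.

0.248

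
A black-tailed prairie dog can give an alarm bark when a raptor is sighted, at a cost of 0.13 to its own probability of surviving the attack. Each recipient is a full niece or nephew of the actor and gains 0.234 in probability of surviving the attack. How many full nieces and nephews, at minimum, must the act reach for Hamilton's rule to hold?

r to a full niece or nephew = 1/4 (full aunt/uncle↔niece/nephew: two paths of length 3 through the shared grandparent pair: r = 2·(1/2)^3 = 1/4).
Hamilton's rule: n·r·B > C  ⇒  n > C/(r·B) = 0.13/(0.25·0.234) = 2.222.
The smallest integer exceeding 2.222 is 3.

3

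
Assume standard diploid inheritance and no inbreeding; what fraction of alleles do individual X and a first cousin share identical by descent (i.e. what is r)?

0.125

Each parent–offspring link contributes a factor of 1/2, and independent paths through distinct common ancestors add.
First cousins share one grandparent pair — two paths of length 4: r = 2·(1/2)^4 = 1/8.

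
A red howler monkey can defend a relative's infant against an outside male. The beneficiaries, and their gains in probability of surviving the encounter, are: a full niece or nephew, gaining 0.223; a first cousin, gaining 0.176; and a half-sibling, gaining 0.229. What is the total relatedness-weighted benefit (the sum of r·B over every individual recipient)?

r to a full niece or nephew = 0.25 (full aunt/uncle↔niece/nephew: two paths of length 3 through the shared grandparent pair: r = 2·(1/2)^3 = 1/4).
r to a first cousin = 0.125 (first cousins share one grandparent pair — two paths of length 4: r = 2·(1/2)^4 = 1/8).
r to a half-sibling = 1/4 (half-sibs share one parent — one path of length 2: r = (1/2)^2 = 1/4).
Summing one r·B term per recipient: 1·0.25·0.223 + 1·0.125·0.176 + 1·0.25·0.229 = 0.135.

0.135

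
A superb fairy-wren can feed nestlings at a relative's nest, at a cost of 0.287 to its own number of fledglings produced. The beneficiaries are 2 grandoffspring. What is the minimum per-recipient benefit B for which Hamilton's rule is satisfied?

0.574

r to a grandoffspring = 0.25 (two parent–offspring links: r = (1/2)^2 = 1/4).
Hamilton's rule with n recipients of equal r: n·r·B > C, so B > C/(n·r) = 0.287/(2·0.25) = 0.574.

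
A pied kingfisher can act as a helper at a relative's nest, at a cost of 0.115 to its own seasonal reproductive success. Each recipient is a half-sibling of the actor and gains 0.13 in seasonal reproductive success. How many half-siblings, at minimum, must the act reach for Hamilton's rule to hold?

r to a half-sibling = 1/4 (half-sibs share one parent — one path of length 2: r = (1/2)^2 = 1/4).
Hamilton's rule: n·r·B > C  ⇒  n > C/(r·B) = 0.115/(0.25·0.13) = 3.538.
The smallest integer exceeding 3.538 is 4.

4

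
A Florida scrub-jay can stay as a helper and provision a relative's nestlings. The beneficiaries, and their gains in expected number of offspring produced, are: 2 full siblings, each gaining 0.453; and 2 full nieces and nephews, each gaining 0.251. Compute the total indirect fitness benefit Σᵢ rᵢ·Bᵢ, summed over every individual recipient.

r to a full sibling = 0.5 (full sibs share both parents — two paths of length 2: r = 2·(1/2)^2 = 1/2).
r to a full niece or nephew = 0.25 (full aunt/uncle↔niece/nephew: two paths of length 3 through the shared grandparent pair: r = 2·(1/2)^3 = 1/4).
Summing one r·B term per recipient: 2·0.5·0.453 + 2·0.25·0.251 = 0.5785.

0.5785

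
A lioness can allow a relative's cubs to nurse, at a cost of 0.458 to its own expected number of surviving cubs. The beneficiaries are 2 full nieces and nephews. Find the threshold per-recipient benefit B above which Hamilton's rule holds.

r to a full niece or nephew = 0.25 (full aunt/uncle↔niece/nephew: two paths of length 3 through the shared grandparent pair: r = 2·(1/2)^3 = 1/4).
Hamilton's rule with n recipients of equal r: n·r·B > C, so B > C/(n·r) = 0.458/(2·0.25) = 0.916.

0.916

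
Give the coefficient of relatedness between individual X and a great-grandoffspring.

Each parent–offspring link contributes a factor of 1/2, and independent paths through distinct common ancestors add.
Three parent–offspring links: r = (1/2)^3 = 1/8.

0.125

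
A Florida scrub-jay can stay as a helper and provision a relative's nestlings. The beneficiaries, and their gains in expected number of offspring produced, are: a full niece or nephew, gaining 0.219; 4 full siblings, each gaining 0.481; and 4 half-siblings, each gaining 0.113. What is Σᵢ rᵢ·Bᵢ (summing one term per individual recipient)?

1.12975

r to a full niece or nephew = 1/4 (full aunt/uncle↔niece/nephew: two paths of length 3 through the shared grandparent pair: r = 2·(1/2)^3 = 1/4).
r to a full sibling = 1/2 (full sibs share both parents — two paths of length 2: r = 2·(1/2)^2 = 1/2).
r to a half-sibling = 1/4 (half-sibs share one parent — one path of length 2: r = (1/2)^2 = 1/4).
Summing one r·B term per recipient: 1·0.25·0.219 + 4·0.5·0.481 + 4·0.25·0.113 = 1.12975.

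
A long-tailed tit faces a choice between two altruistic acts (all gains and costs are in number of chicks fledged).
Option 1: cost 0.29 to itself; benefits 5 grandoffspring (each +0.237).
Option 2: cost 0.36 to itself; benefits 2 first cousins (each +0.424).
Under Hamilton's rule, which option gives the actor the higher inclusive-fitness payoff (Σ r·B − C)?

Option 1: r to a grandoffspring = 0.25.
Option 1: Σ r·B − C = (5·0.25·0.237) − 0.29 = 0.00625.
Option 2: r to a first cousin = 0.125.
Option 2: Σ r·B − C = (2·0.125·0.424) − 0.36 = -0.254.
Option 1 has the higher net inclusive-fitness payoff.

Option 1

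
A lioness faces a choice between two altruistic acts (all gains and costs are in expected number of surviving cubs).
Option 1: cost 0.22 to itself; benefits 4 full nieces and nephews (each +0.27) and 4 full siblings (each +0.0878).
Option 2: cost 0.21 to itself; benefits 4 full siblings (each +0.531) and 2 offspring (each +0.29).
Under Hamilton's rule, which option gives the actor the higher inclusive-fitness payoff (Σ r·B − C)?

Option 1: r to a full niece or nephew = 0.25.
Option 1: r to a full sibling = 0.5.
Option 1: Σ r·B − C = (4·0.25·0.27 + 4·0.5·0.0878) − 0.22 = 0.2256.
Option 2: r to a full sibling = 0.5.
Option 2: r to an offspring = 0.5.
Option 2: Σ r·B − C = (4·0.5·0.531 + 2·0.5·0.29) − 0.21 = 1.142.
Option 2 has the higher net inclusive-fitness payoff.

Option 2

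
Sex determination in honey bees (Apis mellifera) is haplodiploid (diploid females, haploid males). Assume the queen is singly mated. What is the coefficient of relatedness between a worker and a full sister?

Haplodiploid full sisters inherit their father's entire haploid genome identically (contributing 1/2) and on average half of their mother's contribution (1/2 · 1/2 = 1/4); r = 1/2 + 1/4 = 3/4.

0.75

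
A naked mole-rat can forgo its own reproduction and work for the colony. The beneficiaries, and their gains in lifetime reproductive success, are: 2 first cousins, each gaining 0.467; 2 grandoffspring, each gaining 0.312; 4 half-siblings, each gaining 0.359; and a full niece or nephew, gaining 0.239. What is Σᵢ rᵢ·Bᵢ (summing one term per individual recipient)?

r to a first cousin = 0.125 (first cousins share one grandparent pair — two paths of length 4: r = 2·(1/2)^4 = 1/8).
r to a grandoffspring = 1/4 (two parent–offspring links: r = (1/2)^2 = 1/4).
r to a half-sibling = 1/4 (half-sibs share one parent — one path of length 2: r = (1/2)^2 = 1/4).
r to a full niece or nephew = 0.25 (full aunt/uncle↔niece/nephew: two paths of length 3 through the shared grandparent pair: r = 2·(1/2)^3 = 1/4).
Summing one r·B term per recipient: 2·0.125·0.467 + 2·0.25·0.312 + 4·0.25·0.359 + 1·0.25·0.239 = 0.6915.

0.6915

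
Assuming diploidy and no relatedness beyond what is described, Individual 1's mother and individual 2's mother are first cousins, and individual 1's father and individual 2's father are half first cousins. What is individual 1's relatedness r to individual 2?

Relatedness sums over independent paths through distinct common ancestors.
Individual 1 and individual 2 are related in two ways: second cousins through their mothers (r = 1/32) and half second cousins through their fathers (r = 1/64).
r = 1/32 + 1/64 = 3/64 = 0.046875.

0.046875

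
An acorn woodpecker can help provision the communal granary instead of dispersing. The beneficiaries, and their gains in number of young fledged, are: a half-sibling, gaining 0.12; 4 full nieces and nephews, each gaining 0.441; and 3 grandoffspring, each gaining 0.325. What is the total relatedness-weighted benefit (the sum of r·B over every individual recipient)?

r to a half-sibling = 0.25 (half-sibs share one parent — one path of length 2: r = (1/2)^2 = 1/4).
r to a full niece or nephew = 0.25 (full aunt/uncle↔niece/nephew: two paths of length 3 through the shared grandparent pair: r = 2·(1/2)^3 = 1/4).
r to a grandoffspring = 1/4 (two parent–offspring links: r = (1/2)^2 = 1/4).
Summing one r·B term per recipient: 1·0.25·0.12 + 4·0.25·0.441 + 3·0.25·0.325 = 0.71475.

0.71475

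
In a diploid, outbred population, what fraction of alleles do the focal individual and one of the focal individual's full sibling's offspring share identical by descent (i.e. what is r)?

0.25

Each parent–offspring link contributes a factor of 1/2, and independent paths through distinct common ancestors add.
Full aunt/uncle↔niece/nephew: two paths of length 3 through the shared grandparent pair: r = 2·(1/2)^3 = 1/4.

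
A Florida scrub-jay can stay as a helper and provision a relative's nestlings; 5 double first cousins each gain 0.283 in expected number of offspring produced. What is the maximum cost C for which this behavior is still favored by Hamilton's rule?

0.35375

r to a double first cousin = 0.25 (double first cousins share both grandparent pairs — four paths of length 4: r = 4·(1/2)^4 = 1/4).
Hamilton's rule: n·r·B > C, so the trait is favored while C < n·r·B = 5·0.25·0.283 = 0.35375.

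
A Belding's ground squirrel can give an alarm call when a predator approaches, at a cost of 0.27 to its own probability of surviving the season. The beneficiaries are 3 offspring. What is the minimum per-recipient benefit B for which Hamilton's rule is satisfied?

r to an offspring = 0.5 (one parent–offspring link: r = (1/2)^1 = 1/2).
Hamilton's rule with n recipients of equal r: n·r·B > C, so B > C/(n·r) = 0.27/(3·0.5) = 0.18.

0.18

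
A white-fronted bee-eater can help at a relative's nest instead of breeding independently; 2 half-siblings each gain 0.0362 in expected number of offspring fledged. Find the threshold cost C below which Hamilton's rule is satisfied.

r to a half-sibling = 1/4 (half-sibs share one parent — one path of length 2: r = (1/2)^2 = 1/4).
Hamilton's rule: n·r·B > C, so the trait is favored while C < n·r·B = 2·0.25·0.0362 = 0.0181.

0.0181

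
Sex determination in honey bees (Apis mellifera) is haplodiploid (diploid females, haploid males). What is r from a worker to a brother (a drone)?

0.25

Her haploid brother carries none of their father's genes and a random half of their mother's genome; that half matches the maternal half of her own genome with probability 1/2: r = 1/2 · 1/2 = 1/4.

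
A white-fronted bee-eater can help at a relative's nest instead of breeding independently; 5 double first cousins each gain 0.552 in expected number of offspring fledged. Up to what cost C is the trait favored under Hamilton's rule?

r to a double first cousin = 0.25 (double first cousins share both grandparent pairs — four paths of length 4: r = 4·(1/2)^4 = 1/4).
Hamilton's rule: n·r·B > C, so the trait is favored while C < n·r·B = 5·0.25·0.552 = 0.69.

0.69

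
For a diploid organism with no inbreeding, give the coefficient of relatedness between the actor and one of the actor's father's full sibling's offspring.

Each parent–offspring link contributes a factor of 1/2, and independent paths through distinct common ancestors add.
First cousins share one grandparent pair — two paths of length 4: r = 2·(1/2)^4 = 1/8.

0.125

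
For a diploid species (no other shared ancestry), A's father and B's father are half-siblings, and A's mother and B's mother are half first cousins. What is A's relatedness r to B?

Independent pedigree routes through distinct common ancestors add.
A and B are related in two ways: half first cousins through their fathers (r = 1/16) and half second cousins through their mothers (r = 1/64).
r = 1/16 + 1/64 = 0.078125.

0.078125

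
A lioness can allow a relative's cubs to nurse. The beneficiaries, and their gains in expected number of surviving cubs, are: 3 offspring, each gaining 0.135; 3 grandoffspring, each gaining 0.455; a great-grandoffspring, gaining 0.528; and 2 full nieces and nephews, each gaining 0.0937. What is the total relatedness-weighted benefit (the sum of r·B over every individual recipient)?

0.6566

r to an offspring = 1/2 (one parent–offspring link: r = (1/2)^1 = 1/2).
r to a grandoffspring = 1/4 (two parent–offspring links: r = (1/2)^2 = 1/4).
r to a great-grandoffspring = 0.125 (three parent–offspring links: r = (1/2)^3 = 1/8).
r to a full niece or nephew = 0.25 (full aunt/uncle↔niece/nephew: two paths of length 3 through the shared grandparent pair: r = 2·(1/2)^3 = 1/4).
Summing one r·B term per recipient: 3·0.5·0.135 + 3·0.25·0.455 + 1·0.125·0.528 + 2·0.25·0.0937 = 0.6566.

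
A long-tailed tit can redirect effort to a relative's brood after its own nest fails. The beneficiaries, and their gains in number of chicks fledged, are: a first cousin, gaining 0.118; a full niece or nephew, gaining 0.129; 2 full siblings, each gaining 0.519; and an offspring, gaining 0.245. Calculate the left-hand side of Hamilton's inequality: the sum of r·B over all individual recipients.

r to a first cousin = 1/8 (first cousins share one grandparent pair — two paths of length 4: r = 2·(1/2)^4 = 1/8).
r to a full niece or nephew = 0.25 (full aunt/uncle↔niece/nephew: two paths of length 3 through the shared grandparent pair: r = 2·(1/2)^3 = 1/4).
r to a full sibling = 0.5 (full sibs share both parents — two paths of length 2: r = 2·(1/2)^2 = 1/2).
r to an offspring = 0.5 (one parent–offspring link: r = (1/2)^1 = 1/2).
Summing one r·B term per recipient: 1·0.125·0.118 + 1·0.25·0.129 + 2·0.5·0.519 + 1·0.5·0.245 = 0.6885.

0.6885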